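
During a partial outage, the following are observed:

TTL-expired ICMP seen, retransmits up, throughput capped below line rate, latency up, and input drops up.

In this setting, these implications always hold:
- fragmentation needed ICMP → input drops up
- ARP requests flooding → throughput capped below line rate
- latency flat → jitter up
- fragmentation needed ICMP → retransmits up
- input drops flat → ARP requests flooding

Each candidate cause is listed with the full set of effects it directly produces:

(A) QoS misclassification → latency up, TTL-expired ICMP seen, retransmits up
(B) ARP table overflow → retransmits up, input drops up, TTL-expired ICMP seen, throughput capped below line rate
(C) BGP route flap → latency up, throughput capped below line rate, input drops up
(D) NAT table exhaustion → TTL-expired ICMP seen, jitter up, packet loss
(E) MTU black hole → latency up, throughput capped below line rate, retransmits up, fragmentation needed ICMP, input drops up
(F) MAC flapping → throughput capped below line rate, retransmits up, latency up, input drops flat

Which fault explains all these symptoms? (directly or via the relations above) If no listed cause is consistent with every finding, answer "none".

Testing each hypothesis:
(A) QoS misclassification — TTL-expired ICMP seen yes; retransmits up yes; throughput capped below line rate NO; latency up yes; input drops up NO
(B) ARP table overflow — does not account for latency up
(C) BGP route flap — does not account for TTL-expired ICMP seen, retransmits up
(D) NAT table exhaustion — TTL-expired ICMP seen yes; retransmits up NO; throughput capped below line rate NO; latency up NO; input drops up NO
(E) MTU black hole — TTL-expired ICMP seen NO; retransmits up yes; throughput capped below line rate yes; latency up yes; input drops up yes
(F) MAC flapping — fails on TTL-expired ICMP seen, input drops up (predicts input drops flat, not input drops up)
None of the listed candidates fits everything.

none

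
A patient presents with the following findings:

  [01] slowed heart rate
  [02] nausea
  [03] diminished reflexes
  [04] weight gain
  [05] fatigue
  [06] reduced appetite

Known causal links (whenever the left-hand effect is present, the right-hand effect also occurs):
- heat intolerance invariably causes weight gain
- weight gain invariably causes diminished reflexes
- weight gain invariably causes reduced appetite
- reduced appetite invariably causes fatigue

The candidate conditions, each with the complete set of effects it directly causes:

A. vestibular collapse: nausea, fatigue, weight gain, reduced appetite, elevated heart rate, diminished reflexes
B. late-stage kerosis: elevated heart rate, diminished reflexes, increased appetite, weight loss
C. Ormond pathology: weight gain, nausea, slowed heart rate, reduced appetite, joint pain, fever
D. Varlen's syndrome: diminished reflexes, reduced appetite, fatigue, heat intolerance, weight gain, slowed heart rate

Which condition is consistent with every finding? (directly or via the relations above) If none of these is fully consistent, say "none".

Per-candidate check:
(A) vestibular collapse — slowed heart rate -; nausea +; diminished reflexes +; weight gain +; fatigue +; reduced appetite +
(B) late-stage kerosis — fails on slowed heart rate, nausea, weight gain, fatigue, reduced appetite (predicts elevated heart rate, not slowed heart rate; predicts weight loss, not weight gain; predicts increased appetite, not reduced appetite)
(C) Ormond pathology — slowed heart rate +; nausea +; diminished reflexes + (by weight gain → diminished reflexes); weight gain +; fatigue + (by reduced appetite → fatigue); reduced appetite +
(D) Varlen's syndrome — slowed heart rate +; nausea -; diminished reflexes +; weight gain +; fatigue +; reduced appetite +
Only (C) is consistent with every observation.

C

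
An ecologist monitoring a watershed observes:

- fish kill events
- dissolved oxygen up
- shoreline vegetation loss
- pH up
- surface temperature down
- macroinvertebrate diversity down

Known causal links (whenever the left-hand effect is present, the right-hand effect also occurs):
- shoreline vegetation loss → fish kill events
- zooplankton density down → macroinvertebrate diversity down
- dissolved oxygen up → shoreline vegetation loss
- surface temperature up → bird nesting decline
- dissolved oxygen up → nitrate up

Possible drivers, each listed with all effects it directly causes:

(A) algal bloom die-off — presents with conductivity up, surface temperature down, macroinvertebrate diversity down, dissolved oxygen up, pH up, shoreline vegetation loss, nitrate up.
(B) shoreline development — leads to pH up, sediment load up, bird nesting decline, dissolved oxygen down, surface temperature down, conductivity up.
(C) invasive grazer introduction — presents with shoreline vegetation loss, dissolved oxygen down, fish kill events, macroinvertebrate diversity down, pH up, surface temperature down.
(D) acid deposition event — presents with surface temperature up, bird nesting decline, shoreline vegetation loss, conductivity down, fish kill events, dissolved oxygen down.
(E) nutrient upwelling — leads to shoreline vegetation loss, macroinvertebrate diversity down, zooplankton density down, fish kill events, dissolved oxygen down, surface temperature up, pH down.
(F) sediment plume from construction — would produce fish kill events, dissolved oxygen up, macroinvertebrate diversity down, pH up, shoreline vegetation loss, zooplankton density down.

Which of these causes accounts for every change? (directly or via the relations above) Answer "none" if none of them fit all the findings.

A

Checking each candidate against the observations:
(A) algal bloom die-off — fish kill events + (via shoreline vegetation loss → fish kill events); dissolved oxygen up +; shoreline vegetation loss +; pH up +; surface temperature down +; macroinvertebrate diversity down +
(B) shoreline development — fish kill events -; dissolved oxygen up -; shoreline vegetation loss -; pH up +; surface temperature down +; macroinvertebrate diversity down -
(C) invasive grazer introduction — fish kill events +; dissolved oxygen up -; shoreline vegetation loss +; pH up +; surface temperature down +; macroinvertebrate diversity down +
(D) acid deposition event — fish kill events +; dissolved oxygen up -; shoreline vegetation loss +; pH up -; surface temperature down -; macroinvertebrate diversity down -
(E) nutrient upwelling — fish kill events +; dissolved oxygen up -; shoreline vegetation loss +; pH up -; surface temperature down -; macroinvertebrate diversity down +
(F) sediment plume from construction — does not account for surface temperature down
(A) alone accounts for all the evidence.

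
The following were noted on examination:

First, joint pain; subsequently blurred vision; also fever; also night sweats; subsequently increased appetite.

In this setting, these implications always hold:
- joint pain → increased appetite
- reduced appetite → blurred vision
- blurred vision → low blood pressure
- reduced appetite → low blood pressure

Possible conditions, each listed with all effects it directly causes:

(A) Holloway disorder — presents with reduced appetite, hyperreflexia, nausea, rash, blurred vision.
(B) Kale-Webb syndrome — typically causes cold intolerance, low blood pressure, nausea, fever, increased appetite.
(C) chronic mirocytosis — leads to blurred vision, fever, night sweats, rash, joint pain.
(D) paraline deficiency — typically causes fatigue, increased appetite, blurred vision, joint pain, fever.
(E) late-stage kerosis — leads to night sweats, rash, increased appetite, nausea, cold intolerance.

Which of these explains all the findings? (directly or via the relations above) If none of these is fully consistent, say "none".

C

For each candidate, compare predicted effects to what was observed:
(A) Holloway disorder — fails on joint pain, fever, night sweats, increased appetite (predicts reduced appetite, not increased appetite)
(B) Kale-Webb syndrome — does not account for joint pain, blurred vision, night sweats
(C) chronic mirocytosis — accounts for every observation (increased appetite via joint pain → increased appetite)
(D) paraline deficiency — does not account for night sweats
(E) late-stage kerosis — does not account for joint pain, blurred vision, fever
(C) is the only candidate with no mismatches.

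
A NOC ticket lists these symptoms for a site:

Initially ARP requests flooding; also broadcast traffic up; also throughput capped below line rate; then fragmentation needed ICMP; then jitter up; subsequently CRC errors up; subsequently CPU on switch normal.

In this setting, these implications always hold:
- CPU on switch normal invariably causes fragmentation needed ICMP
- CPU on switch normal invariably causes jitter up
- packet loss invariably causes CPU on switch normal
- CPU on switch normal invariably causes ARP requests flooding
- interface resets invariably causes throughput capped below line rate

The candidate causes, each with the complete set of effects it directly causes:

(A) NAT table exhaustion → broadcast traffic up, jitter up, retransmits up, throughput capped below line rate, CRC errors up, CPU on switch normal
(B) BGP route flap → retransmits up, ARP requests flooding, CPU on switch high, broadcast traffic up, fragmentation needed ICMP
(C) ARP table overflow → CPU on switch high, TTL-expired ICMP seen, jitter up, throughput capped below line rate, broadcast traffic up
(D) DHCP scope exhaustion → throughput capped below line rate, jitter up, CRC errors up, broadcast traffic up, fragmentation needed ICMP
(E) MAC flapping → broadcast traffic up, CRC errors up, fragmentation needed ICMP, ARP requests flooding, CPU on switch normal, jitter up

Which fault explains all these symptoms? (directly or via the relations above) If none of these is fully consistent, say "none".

Testing each hypothesis:
(A) NAT table exhaustion — accounts for every observation (ARP requests flooding through CPU on switch normal → ARP requests flooding)
(B) BGP route flap — ARP requests flooding +; broadcast traffic up +; throughput capped below line rate -; fragmentation needed ICMP +; jitter up -; CRC errors up -; CPU on switch normal -
(C) ARP table overflow — ARP requests flooding -; broadcast traffic up +; throughput capped below line rate +; fragmentation needed ICMP -; jitter up +; CRC errors up -; CPU on switch normal -
(D) DHCP scope exhaustion — ARP requests flooding -; broadcast traffic up +; throughput capped below line rate +; fragmentation needed ICMP +; jitter up +; CRC errors up +; CPU on switch normal -
(E) MAC flapping — ARP requests flooding +; broadcast traffic up +; throughput capped below line rate -; fragmentation needed ICMP +; jitter up +; CRC errors up +; CPU on switch normal +
(A) is the only candidate with no mismatches.

A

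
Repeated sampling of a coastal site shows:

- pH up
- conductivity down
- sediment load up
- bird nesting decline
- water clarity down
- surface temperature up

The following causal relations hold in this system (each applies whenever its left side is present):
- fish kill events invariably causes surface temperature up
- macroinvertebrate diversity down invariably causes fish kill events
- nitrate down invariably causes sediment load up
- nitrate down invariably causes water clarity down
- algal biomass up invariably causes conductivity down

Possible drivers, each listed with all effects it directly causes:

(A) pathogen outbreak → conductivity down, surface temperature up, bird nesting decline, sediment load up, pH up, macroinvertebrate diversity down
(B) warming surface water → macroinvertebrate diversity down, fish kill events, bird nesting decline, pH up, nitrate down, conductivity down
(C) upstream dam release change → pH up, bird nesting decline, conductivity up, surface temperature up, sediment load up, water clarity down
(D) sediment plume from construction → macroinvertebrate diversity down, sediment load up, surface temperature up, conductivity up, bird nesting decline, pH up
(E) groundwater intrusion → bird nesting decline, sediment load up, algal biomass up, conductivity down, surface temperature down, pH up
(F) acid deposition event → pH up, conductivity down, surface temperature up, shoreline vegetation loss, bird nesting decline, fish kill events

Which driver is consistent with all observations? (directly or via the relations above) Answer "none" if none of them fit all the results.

Checking each candidate against the observations:
(A) pathogen outbreak — pH up ✓; conductivity down ✓; sediment load up ✓; bird nesting decline ✓; water clarity down ✗; surface temperature up ✓
(B) warming surface water — accounts for every observation (sediment load up by nitrate down → sediment load up)
(C) upstream dam release change — fails on conductivity down (predicts conductivity up, not conductivity down)
(D) sediment plume from construction — fails on conductivity down, water clarity down (predicts conductivity up, not conductivity down)
(E) groundwater intrusion — pH up ✓; conductivity down ✓; sediment load up ✓; bird nesting decline ✓; water clarity down ✗; surface temperature up ✗
(F) acid deposition event — does not account for sediment load up, water clarity down
(B) is the only candidate with no mismatches.

B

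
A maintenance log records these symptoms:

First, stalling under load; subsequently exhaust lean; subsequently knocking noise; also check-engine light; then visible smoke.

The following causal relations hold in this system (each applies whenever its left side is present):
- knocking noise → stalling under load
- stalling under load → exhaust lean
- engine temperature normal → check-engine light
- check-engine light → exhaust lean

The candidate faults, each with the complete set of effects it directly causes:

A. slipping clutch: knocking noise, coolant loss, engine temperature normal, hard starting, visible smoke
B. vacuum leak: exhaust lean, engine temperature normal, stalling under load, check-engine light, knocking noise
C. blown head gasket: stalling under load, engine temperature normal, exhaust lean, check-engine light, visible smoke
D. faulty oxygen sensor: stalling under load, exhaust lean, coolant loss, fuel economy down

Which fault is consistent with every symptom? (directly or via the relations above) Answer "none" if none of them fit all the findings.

Checking each candidate against the observations:
(A) slipping clutch — stalling under load yes (by knocking noise → stalling under load); exhaust lean yes (by engine temperature normal → check-engine light → exhaust lean); knocking noise yes; check-engine light yes (by engine temperature normal → check-engine light); visible smoke yes
(B) vacuum leak — does not account for visible smoke
(C) blown head gasket — does not account for knocking noise
(D) faulty oxygen sensor — stalling under load yes; exhaust lean yes; knocking noise NO; check-engine light NO; visible smoke NO
(A) is the only candidate with no mismatches.

A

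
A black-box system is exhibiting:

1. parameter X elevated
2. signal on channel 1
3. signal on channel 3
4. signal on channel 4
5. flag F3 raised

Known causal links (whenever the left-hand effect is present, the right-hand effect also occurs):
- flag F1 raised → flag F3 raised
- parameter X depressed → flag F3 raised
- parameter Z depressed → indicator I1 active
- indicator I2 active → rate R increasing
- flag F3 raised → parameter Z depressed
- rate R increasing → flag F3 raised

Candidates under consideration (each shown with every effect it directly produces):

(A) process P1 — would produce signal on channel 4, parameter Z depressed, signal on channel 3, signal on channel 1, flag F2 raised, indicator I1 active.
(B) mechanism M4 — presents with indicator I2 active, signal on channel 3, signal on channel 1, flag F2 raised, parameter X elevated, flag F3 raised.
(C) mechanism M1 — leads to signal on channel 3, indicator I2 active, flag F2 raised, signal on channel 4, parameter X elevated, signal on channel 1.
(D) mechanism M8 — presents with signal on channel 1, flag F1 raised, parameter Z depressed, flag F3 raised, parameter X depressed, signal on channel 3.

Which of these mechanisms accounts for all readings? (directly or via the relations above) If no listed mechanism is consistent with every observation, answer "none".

For each candidate, compare predicted effects to what was observed:
(A) process P1 — does not account for parameter X elevated, flag F3 raised
(B) mechanism M4 — does not account for signal on channel 4
(C) mechanism M1 — accounts for every observation (flag F3 raised by indicator I2 active → rate R increasing → flag F3 raised)
(D) mechanism M8 — fails on parameter X elevated, signal on channel 4 (predicts parameter X depressed, not parameter X elevated)
Only (C) is consistent with every observation.

C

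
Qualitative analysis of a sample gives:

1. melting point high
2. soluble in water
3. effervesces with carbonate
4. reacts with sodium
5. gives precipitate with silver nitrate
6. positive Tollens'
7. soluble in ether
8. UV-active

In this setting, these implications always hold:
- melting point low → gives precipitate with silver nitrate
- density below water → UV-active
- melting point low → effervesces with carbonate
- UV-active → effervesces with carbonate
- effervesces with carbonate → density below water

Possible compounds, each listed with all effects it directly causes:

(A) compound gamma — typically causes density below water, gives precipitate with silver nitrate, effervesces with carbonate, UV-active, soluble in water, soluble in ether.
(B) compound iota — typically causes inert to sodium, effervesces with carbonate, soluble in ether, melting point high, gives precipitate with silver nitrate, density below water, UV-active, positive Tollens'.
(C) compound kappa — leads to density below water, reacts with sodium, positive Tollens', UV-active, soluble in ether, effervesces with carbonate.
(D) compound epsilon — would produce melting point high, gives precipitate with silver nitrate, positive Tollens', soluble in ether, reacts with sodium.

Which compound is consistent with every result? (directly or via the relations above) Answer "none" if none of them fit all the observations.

Checking each candidate against the observations:
(A) compound gamma — melting point high NO; soluble in water yes; effervesces with carbonate yes; reacts with sodium NO; gives precipitate with silver nitrate yes; positive Tollens' NO; soluble in ether yes; UV-active yes
(B) compound iota — melting point high yes; soluble in water NO; effervesces with carbonate yes; reacts with sodium NO; gives precipitate with silver nitrate yes; positive Tollens' yes; soluble in ether yes; UV-active yes
(C) compound kappa — melting point high NO; soluble in water NO; effervesces with carbonate yes; reacts with sodium yes; gives precipitate with silver nitrate NO; positive Tollens' yes; soluble in ether yes; UV-active yes
(D) compound epsilon — does not account for soluble in water, effervesces with carbonate, UV-active
No candidate is consistent with all observations.

none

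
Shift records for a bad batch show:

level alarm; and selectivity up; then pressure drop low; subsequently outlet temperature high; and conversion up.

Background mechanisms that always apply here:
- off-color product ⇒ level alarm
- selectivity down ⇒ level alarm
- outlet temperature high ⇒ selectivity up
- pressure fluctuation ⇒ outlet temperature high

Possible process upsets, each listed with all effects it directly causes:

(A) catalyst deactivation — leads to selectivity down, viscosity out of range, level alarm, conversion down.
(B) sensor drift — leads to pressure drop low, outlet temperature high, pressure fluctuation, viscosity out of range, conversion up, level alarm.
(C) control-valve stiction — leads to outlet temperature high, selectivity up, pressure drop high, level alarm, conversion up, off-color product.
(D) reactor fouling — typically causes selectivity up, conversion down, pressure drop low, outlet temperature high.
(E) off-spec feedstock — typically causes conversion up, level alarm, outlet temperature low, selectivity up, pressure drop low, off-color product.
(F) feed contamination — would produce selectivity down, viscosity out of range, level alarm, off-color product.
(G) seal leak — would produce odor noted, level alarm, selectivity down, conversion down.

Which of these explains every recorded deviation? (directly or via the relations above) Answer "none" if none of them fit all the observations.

B

Checking each candidate against the observations:
(A) catalyst deactivation — level alarm +; selectivity up -; pressure drop low -; outlet temperature high -; conversion up -
(B) sensor drift — accounts for every observation (selectivity up via outlet temperature high → selectivity up)
(C) control-valve stiction — level alarm +; selectivity up +; pressure drop low -; outlet temperature high +; conversion up +
(D) reactor fouling — fails on level alarm, conversion up (predicts conversion down, not conversion up)
(E) off-spec feedstock — level alarm +; selectivity up +; pressure drop low +; outlet temperature high -; conversion up +
(F) feed contamination — fails on selectivity up, pressure drop low, outlet temperature high, conversion up (predicts selectivity down, not selectivity up)
(G) seal leak — fails on selectivity up, pressure drop low, outlet temperature high, conversion up (predicts selectivity down, not selectivity up; predicts conversion down, not conversion up)
Only (B) is consistent with every observation.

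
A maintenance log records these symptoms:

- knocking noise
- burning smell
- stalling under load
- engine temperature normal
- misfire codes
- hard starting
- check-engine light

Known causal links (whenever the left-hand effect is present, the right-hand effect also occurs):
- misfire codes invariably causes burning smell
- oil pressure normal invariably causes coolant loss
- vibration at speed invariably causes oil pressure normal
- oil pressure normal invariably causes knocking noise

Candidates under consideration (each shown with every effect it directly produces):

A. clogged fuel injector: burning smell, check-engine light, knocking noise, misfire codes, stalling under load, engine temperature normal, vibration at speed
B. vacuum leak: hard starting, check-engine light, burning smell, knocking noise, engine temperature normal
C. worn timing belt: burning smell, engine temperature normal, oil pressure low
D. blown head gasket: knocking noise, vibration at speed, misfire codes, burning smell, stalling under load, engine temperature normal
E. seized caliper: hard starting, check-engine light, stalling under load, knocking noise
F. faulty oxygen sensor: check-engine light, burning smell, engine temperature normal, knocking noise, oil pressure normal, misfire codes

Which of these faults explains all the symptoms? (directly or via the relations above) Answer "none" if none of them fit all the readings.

Checking each candidate against the observations:
(A) clogged fuel injector — knocking noise yes; burning smell yes; stalling under load yes; engine temperature normal yes; misfire codes yes; hard starting NO; check-engine light yes
(B) vacuum leak — knocking noise yes; burning smell yes; stalling under load NO; engine temperature normal yes; misfire codes NO; hard starting yes; check-engine light yes
(C) worn timing belt — does not account for knocking noise, stalling under load, misfire codes, hard starting, check-engine light
(D) blown head gasket — knocking noise yes; burning smell yes; stalling under load yes; engine temperature normal yes; misfire codes yes; hard starting NO; check-engine light NO
(E) seized caliper — knocking noise yes; burning smell NO; stalling under load yes; engine temperature normal NO; misfire codes NO; hard starting yes; check-engine light yes
(F) faulty oxygen sensor — knocking noise yes; burning smell yes; stalling under load NO; engine temperature normal yes; misfire codes yes; hard starting NO; check-engine light yes
Every candidate fails on at least one observation.

none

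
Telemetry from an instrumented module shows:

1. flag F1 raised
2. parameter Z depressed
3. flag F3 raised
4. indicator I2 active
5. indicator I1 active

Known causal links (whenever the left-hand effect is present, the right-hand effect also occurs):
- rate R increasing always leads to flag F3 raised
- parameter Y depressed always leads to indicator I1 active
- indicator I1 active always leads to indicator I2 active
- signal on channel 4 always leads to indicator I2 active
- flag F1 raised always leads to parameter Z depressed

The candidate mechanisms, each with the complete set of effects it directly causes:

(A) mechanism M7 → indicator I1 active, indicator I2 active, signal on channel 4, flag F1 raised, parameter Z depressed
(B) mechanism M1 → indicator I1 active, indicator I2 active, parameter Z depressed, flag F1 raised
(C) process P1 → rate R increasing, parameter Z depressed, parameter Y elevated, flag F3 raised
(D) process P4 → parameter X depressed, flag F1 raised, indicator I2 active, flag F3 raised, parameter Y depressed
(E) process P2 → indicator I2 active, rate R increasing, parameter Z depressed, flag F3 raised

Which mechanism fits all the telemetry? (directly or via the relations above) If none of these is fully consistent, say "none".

Testing each hypothesis:
(A) mechanism M7 — flag F1 raised match; parameter Z depressed match; flag F3 raised miss; indicator I2 active match; indicator I1 active match
(B) mechanism M1 — flag F1 raised match; parameter Z depressed match; flag F3 raised miss; indicator I2 active match; indicator I1 active match
(C) process P1 — does not account for flag F1 raised, indicator I2 active, indicator I1 active
(D) process P4 — flag F1 raised match; parameter Z depressed match (through flag F1 raised → parameter Z depressed); flag F3 raised match; indicator I2 active match; indicator I1 active match (through parameter Y depressed → indicator I1 active)
(E) process P2 — does not account for flag F1 raised, indicator I1 active
(D) is the only candidate with no mismatches.

D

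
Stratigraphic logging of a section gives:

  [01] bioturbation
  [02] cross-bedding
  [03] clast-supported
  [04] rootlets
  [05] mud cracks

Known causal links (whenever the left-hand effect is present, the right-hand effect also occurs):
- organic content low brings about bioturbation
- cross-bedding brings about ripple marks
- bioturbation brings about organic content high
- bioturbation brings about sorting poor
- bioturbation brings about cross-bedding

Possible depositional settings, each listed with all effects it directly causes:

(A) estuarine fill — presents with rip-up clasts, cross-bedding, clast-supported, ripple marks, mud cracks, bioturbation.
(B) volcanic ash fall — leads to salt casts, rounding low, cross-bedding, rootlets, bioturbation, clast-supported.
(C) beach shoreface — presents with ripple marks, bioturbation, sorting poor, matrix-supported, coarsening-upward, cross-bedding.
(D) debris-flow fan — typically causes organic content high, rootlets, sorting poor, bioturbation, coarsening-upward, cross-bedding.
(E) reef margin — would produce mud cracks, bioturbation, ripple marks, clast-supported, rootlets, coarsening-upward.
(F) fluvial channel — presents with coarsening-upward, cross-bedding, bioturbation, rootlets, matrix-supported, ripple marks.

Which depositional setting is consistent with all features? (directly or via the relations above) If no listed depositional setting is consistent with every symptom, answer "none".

E

Per-candidate check:
(A) estuarine fill — bioturbation ✓; cross-bedding ✓; clast-supported ✓; rootlets ✗; mud cracks ✓
(B) volcanic ash fall — bioturbation ✓; cross-bedding ✓; clast-supported ✓; rootlets ✓; mud cracks ✗
(C) beach shoreface — fails on clast-supported, rootlets, mud cracks (predicts matrix-supported, not clast-supported)
(D) debris-flow fan — bioturbation ✓; cross-bedding ✓; clast-supported ✗; rootlets ✓; mud cracks ✗
(E) reef margin — accounts for every observation (cross-bedding via bioturbation → cross-bedding)
(F) fluvial channel — fails on clast-supported, mud cracks (predicts matrix-supported, not clast-supported)
(E) is the only candidate with no mismatches.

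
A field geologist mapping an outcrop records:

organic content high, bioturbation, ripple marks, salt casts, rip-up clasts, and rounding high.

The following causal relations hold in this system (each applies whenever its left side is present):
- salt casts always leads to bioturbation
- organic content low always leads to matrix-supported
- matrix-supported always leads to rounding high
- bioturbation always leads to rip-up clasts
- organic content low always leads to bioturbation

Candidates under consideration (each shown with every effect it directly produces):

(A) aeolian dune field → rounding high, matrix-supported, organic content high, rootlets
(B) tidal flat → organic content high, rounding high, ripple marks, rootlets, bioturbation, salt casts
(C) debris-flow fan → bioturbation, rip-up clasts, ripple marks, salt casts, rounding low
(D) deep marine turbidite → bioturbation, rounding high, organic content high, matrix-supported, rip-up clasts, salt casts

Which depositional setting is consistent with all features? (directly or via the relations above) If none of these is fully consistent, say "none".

For each candidate, compare predicted effects to what was observed:
(A) aeolian dune field — organic content high match; bioturbation miss; ripple marks miss; salt casts miss; rip-up clasts miss; rounding high match
(B) tidal flat — accounts for every observation (rip-up clasts through bioturbation → rip-up clasts)
(C) debris-flow fan — organic content high miss; bioturbation match; ripple marks match; salt casts match; rip-up clasts match; rounding high miss
(D) deep marine turbidite — does not account for ripple marks
(B) is the only candidate with no mismatches.

B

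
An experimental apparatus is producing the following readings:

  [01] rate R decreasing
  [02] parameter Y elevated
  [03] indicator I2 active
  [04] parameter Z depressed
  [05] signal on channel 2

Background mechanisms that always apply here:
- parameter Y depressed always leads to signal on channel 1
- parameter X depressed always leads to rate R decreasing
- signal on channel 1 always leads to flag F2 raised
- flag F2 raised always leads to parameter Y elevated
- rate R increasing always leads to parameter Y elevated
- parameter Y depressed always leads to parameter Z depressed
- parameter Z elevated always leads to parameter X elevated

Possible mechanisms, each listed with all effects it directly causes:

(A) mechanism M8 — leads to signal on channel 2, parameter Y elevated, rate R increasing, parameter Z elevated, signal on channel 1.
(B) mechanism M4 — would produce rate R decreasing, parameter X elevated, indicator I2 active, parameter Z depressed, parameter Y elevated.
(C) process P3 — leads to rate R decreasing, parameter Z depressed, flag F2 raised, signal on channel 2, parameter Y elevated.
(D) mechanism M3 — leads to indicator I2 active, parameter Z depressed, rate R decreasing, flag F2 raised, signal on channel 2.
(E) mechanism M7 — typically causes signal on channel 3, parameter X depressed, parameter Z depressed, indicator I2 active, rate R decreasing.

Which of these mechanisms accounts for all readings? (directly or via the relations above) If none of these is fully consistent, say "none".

Testing each hypothesis:
(A) mechanism M8 — rate R decreasing ✗; parameter Y elevated ✓; indicator I2 active ✗; parameter Z depressed ✗; signal on channel 2 ✓
(B) mechanism M4 — does not account for signal on channel 2
(C) process P3 — does not account for indicator I2 active
(D) mechanism M3 — rate R decreasing ✓; parameter Y elevated ✓ (through flag F2 raised → parameter Y elevated); indicator I2 active ✓; parameter Z depressed ✓; signal on channel 2 ✓
(E) mechanism M7 — does not account for parameter Y elevated, signal on channel 2
Only (D) is consistent with every observation.

D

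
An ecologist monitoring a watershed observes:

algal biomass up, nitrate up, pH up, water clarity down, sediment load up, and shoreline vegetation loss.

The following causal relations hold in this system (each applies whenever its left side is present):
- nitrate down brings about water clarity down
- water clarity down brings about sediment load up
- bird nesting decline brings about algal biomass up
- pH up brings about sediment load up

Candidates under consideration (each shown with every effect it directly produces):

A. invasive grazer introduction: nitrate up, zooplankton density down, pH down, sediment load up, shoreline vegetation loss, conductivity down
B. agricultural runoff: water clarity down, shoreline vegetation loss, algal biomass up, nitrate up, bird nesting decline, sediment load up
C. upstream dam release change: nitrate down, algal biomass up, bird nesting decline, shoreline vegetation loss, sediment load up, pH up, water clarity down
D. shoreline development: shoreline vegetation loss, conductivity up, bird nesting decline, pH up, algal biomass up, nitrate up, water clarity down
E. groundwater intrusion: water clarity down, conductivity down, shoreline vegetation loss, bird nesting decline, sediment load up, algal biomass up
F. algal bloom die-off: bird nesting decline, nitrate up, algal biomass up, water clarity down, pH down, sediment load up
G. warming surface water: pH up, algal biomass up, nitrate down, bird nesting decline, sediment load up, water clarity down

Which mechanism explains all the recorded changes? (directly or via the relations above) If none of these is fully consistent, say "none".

D

Per-candidate check:
(A) invasive grazer introduction — algal biomass up miss; nitrate up match; pH up miss; water clarity down miss; sediment load up match; shoreline vegetation loss match
(B) agricultural runoff — algal biomass up match; nitrate up match; pH up miss; water clarity down match; sediment load up match; shoreline vegetation loss match
(C) upstream dam release change — fails on nitrate up (predicts nitrate down, not nitrate up)
(D) shoreline development — algal biomass up match; nitrate up match; pH up match; water clarity down match; sediment load up match (through water clarity down → sediment load up); shoreline vegetation loss match
(E) groundwater intrusion — algal biomass up match; nitrate up miss; pH up miss; water clarity down match; sediment load up match; shoreline vegetation loss match
(F) algal bloom die-off — algal biomass up match; nitrate up match; pH up miss; water clarity down match; sediment load up match; shoreline vegetation loss miss
(G) warming surface water — fails on nitrate up, shoreline vegetation loss (predicts nitrate down, not nitrate up)
Only (D) is consistent with every observation.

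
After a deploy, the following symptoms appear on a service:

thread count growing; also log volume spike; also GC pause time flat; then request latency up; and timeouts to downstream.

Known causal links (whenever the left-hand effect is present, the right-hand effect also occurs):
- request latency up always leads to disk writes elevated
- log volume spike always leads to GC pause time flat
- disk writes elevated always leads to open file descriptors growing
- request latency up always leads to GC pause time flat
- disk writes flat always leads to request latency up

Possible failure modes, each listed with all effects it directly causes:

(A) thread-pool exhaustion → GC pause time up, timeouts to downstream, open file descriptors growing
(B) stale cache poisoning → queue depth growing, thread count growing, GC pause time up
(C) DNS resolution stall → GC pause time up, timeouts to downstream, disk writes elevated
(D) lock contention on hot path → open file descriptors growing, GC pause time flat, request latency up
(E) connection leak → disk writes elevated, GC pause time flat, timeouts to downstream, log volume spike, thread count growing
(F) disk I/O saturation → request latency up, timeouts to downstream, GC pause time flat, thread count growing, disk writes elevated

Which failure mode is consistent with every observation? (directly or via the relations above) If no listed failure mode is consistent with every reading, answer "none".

Per-candidate check:
(A) thread-pool exhaustion — fails on thread count growing, log volume spike, GC pause time flat, request latency up (predicts GC pause time up, not GC pause time flat)
(B) stale cache poisoning — fails on log volume spike, GC pause time flat, request latency up, timeouts to downstream (predicts GC pause time up, not GC pause time flat)
(C) DNS resolution stall — thread count growing miss; log volume spike miss; GC pause time flat miss; request latency up miss; timeouts to downstream match
(D) lock contention on hot path — thread count growing miss; log volume spike miss; GC pause time flat match; request latency up match; timeouts to downstream miss
(E) connection leak — does not account for request latency up
(F) disk I/O saturation — does not account for log volume spike
None of the listed candidates fits everything.

none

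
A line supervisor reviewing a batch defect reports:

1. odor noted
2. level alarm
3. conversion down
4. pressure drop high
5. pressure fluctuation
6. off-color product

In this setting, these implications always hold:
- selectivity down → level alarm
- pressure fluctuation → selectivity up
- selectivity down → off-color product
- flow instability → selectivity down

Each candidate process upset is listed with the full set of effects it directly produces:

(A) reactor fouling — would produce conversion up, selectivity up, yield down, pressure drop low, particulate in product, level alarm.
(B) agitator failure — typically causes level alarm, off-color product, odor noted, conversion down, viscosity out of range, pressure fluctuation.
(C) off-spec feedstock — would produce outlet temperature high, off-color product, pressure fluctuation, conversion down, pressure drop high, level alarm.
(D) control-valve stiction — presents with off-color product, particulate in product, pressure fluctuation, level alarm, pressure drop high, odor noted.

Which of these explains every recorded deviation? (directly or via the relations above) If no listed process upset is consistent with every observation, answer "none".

none

Checking each candidate against the observations:
(A) reactor fouling — fails on odor noted, conversion down, pressure drop high, pressure fluctuation, off-color product (predicts conversion up, not conversion down; predicts pressure drop low, not pressure drop high)
(B) agitator failure — odor noted yes; level alarm yes; conversion down yes; pressure drop high NO; pressure fluctuation yes; off-color product yes
(C) off-spec feedstock — does not account for odor noted
(D) control-valve stiction — does not account for conversion down
Every candidate fails on at least one observation.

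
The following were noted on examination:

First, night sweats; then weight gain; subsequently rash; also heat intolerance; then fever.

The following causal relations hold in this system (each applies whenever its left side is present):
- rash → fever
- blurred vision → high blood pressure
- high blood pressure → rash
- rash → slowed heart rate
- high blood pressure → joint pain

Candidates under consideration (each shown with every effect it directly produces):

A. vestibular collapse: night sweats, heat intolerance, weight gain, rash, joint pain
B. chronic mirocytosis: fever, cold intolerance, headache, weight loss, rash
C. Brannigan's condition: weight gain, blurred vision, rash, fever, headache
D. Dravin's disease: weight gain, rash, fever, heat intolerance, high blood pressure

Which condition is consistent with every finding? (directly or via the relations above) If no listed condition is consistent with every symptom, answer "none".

A

For each candidate, compare predicted effects to what was observed:
(A) vestibular collapse — accounts for every observation (fever through rash → fever)
(B) chronic mirocytosis — night sweats NO; weight gain NO; rash yes; heat intolerance NO; fever yes
(C) Brannigan's condition — does not account for night sweats, heat intolerance
(D) Dravin's disease — night sweats NO; weight gain yes; rash yes; heat intolerance yes; fever yes
(A) alone accounts for all the evidence.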